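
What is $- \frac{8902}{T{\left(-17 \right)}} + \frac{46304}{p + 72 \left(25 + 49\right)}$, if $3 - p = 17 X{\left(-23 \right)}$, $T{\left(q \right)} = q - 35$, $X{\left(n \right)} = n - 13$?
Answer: $\frac{27656197}{154518} \approx 178.98$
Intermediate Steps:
$X{\left(n \right)} = -13 + n$ ($X{\left(n \right)} = n - 13 = -13 + n$)
$T{\left(q \right)} = -35 + q$
$p = 615$ ($p = 3 - 17 \left(-13 - 23\right) = 3 - 17 \left(-36\right) = 3 - -612 = 3 + 612 = 615$)
$- \frac{8902}{T{\left(-17 \right)}} + \frac{46304}{p + 72 \left(25 + 49\right)} = - \frac{8902}{-35 - 17} + \frac{46304}{615 + 72 \left(25 + 49\right)} = - \frac{8902}{-52} + \frac{46304}{615 + 72 \cdot 74} = \left(-8902\right) \left(- \frac{1}{52}\right) + \frac{46304}{615 + 5328} = \frac{4451}{26} + \frac{46304}{5943} = \frac{27656197}{154518}$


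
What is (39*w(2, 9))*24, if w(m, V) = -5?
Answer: -4680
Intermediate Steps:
(39*w(2, 9))*24 = (39*(-5))*24 = -195*24 = -4680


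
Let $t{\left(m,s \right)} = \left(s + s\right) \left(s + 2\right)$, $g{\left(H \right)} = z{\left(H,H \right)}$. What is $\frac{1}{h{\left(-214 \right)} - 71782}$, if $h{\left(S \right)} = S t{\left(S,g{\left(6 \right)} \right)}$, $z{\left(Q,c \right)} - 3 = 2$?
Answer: $- \frac{1}{86762} \approx -1.1526 \cdot 10^{-5}$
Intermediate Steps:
$z{\left(Q,c \right)} = 5$ ($z{\left(Q,c \right)} = 3 + 2 = 5$)
$g{\left(H \right)} = 5$
$t{\left(m,s \right)} = 2 s \left(2 + s\right)$
$h{\left(S \right)} = 70 S$ ($h{\left(S \right)} = S 2 \cdot 5 \left(2 + 5\right) = S 2 \cdot 5 \cdot 7 = S 70 = 70 S$)
$\frac{1}{h{\left(-214 \right)} - 71782} = \frac{1}{70 \left(-214\right) - 71782} = \frac{1}{-14980 - 71782} = \frac{1}{-86762} = - \frac{1}{86762}$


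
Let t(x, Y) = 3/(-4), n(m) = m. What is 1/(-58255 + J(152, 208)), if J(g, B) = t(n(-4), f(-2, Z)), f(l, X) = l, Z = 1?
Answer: -4/233023 ≈ -1.7166e-5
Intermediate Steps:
t(x, Y) = -3/4 (t(x, Y) = 3*(-1/4) = -3/4)
J(g, B) = -3/4
1/(-58255 + J(152, 208)) = 1/(-58255 - 3/4) = 1/(-233023/4) = -4/233023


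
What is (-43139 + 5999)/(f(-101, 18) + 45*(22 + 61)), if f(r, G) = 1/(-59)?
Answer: -885/89 ≈ -9.9438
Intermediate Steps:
f(r, G) = -1/59
(-43139 + 5999)/(f(-101, 18) + 45*(22 + 61)) = (-43139 + 5999)/(-1/59 + 45*(22 + 61)) = -37140/(-1/59 + 45*83) = -37140/(-1/59 + 3735) = -37140/220364/59 = -37140*59/220364 = -885/89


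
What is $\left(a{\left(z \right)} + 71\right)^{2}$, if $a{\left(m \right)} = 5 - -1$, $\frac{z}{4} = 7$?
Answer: $5929$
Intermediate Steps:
$z = 28$ ($z = 4 \cdot 7 = 28$)
$a{\left(m \right)} = 6$ ($a{\left(m \right)} = 5 + 1 = 6$)
$\left(a{\left(z \right)} + 71\right)^{2} = \left(6 + 71\right)^{2} = 77^{2} = 5929$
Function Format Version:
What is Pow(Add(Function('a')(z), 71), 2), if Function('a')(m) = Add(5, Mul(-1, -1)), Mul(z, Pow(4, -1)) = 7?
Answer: 5929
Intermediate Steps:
z = 28 (z = Mul(4, 7) = 28)
Function('a')(m) = 6 (Function('a')(m) = Add(5, 1) = 6)
Pow(Add(Function('a')(z), 71), 2) = Pow(Add(6, 71), 2) = Pow(77, 2) = 5929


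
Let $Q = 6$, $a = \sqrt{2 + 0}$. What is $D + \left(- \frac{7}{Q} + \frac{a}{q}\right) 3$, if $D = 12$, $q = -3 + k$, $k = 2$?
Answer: $\frac{17}{2} - 3 \sqrt{2} \approx 4.2574$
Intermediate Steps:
$a = \sqrt{2} \approx 1.4142$
$q = -1$ ($q = -3 + 2 = -1$)
$D + \left(- \frac{7}{Q} + \frac{a}{q}\right) 3 = 12 + \left(- \frac{7}{6} + \frac{\sqrt{2}}{-1}\right) 3 = 12 + \left(\left(-7\right) \frac{1}{6} + \sqrt{2} \left(-1\right)\right) 3 = 12 + \left(- \frac{7}{6} - \sqrt{2}\right) 3 = 12 - \left(\frac{7}{2} + 3 \sqrt{2}\right) = \frac{17}{2} - 3 \sqrt{2}$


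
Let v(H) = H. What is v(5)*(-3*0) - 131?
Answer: -131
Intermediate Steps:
v(5)*(-3*0) - 131 = 5*(-3*0) - 131 = 5*0 - 131 = 0 - 131 = -131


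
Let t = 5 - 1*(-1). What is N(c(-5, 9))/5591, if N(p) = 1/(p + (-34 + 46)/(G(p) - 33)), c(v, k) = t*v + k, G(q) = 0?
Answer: -11/1313885 ≈ -8.3721e-6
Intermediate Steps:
t = 6 (t = 5 + 1 = 6)
c(v, k) = k + 6*v (c(v, k) = 6*v + k = k + 6*v)
N(p) = 1/(-4/11 + p) (N(p) = 1/(p + (-34 + 46)/(0 - 33)) = 1/(p + 12/(-33)) = 1/(p + 12*(-1/33)) = 1/(p - 4/11) = 1/(-4/11 + p))
N(c(-5, 9))/5591 = (11/(-4 + 11*(9 + 6*(-5))))/5591 = (11/(-4 + 11*(9 - 30)))*(1/5591) = (11/(-4 + 11*(-21)))*(1/5591) = (11/(-4 - 231))*(1/5591) = (11/(-235))*(1/5591) = (11*(-1/235))*(1/5591) = -11/235*1/5591 = -11/1313885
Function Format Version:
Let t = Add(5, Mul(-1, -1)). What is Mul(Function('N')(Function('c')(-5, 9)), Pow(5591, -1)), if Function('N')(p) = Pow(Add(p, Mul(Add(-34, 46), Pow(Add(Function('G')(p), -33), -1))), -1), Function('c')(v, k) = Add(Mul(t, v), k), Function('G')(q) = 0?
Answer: Rational(-11, 1313885) ≈ -8.3721e-6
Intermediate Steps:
t = 6 (t = Add(5, 1) = 6)
Function('c')(v, k) = Add(k, Mul(6, v)) (Function('c')(v, k) = Add(Mul(6, v), k) = Add(k, Mul(6, v)))
Function('N')(p) = Pow(Add(Rational(-4, 11), p), -1) (Function('N')(p) = Pow(Add(p, Mul(Add(-34, 46), Pow(Add(0, -33), -1))), -1) = Pow(Add(p, Mul(12, Pow(-33, -1))), -1) = Pow(Add(p, Mul(12, Rational(-1, 33))), -1) = Pow(Add(p, Rational(-4, 11)), -1) = Pow(Add(Rational(-4, 11), p), -1))
Mul(Function('N')(Function('c')(-5, 9)), Pow(5591, -1)) = Mul(Mul(11, Pow(Add(-4, Mul(11, Add(9, Mul(6, -5)))), -1)), Pow(5591, -1)) = Mul(Mul(11, Pow(Add(-4, Mul(11, Add(9, -30))), -1)), Rational(1, 5591)) = Mul(Mul(11, Pow(Add(-4, Mul(11, -21)), -1)), Rational(1, 5591)) = Mul(Mul(11, Pow(Add(-4, -231), -1)), Rational(1, 5591)) = Mul(Mul(11, Pow(-235, -1)), Rational(1, 5591)) = Mul(Mul(11, Rational(-1, 235)), Rational(1, 5591)) = Mul(Rational(-11, 235), Rational(1, 5591)) = Rational(-11, 1313885)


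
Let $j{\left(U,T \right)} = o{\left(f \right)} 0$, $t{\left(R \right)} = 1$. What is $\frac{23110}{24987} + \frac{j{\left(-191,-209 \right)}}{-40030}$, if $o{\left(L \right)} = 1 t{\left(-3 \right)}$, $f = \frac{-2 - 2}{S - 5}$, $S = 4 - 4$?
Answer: $\frac{23110}{24987} \approx 0.92488$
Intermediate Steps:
$S = 0$ ($S = 4 - 4 = 0$)
$f = \frac{4}{5}$ ($f = \frac{-2 - 2}{0 - 5} = - \frac{4}{-5} = \left(-4\right) \left(- \frac{1}{5}\right) = \frac{4}{5} \approx 0.8$)
$o{\left(L \right)} = 1$ ($o{\left(L \right)} = 1 \cdot 1 = 1$)
$j{\left(U,T \right)} = 0$ ($j{\left(U,T \right)} = 1 \cdot 0 = 0$)
$\frac{23110}{24987} + \frac{j{\left(-191,-209 \right)}}{-40030} = \frac{23110}{24987} + \frac{0}{-40030} = 23110 \cdot \frac{1}{24987} + 0 \left(- \frac{1}{40030}\right) = \frac{23110}{24987} + 0 = \frac{23110}{24987}$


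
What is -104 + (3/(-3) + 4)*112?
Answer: 232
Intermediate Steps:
-104 + (3/(-3) + 4)*112 = -104 + (-1/3*3 + 4)*112 = -104 + (-1 + 4)*112 = -104 + 3*112 = -104 + 336 = 232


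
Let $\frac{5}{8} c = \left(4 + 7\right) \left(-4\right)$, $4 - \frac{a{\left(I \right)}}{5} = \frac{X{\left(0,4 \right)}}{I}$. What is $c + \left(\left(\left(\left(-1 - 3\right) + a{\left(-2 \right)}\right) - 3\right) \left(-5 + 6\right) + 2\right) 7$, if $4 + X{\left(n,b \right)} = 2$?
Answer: $- \frac{2}{5} \approx -0.4$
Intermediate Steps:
$X{\left(n,b \right)} = -2$ ($X{\left(n,b \right)} = -4 + 2 = -2$)
$a{\left(I \right)} = 20 + \frac{10}{I}$ ($a{\left(I \right)} = 20 - 5 \left(- \frac{2}{I}\right) = 20 + \frac{10}{I}$)
$c = - \frac{352}{5}$ ($c = \frac{8 \left(4 + 7\right) \left(-4\right)}{5} = \frac{8 \cdot 11 \left(-4\right)}{5} = \frac{8}{5} \left(-44\right) = - \frac{352}{5} \approx -70.4$)
$c + \left(\left(\left(\left(-1 - 3\right) + a{\left(-2 \right)}\right) - 3\right) \left(-5 + 6\right) + 2\right) 7 = - \frac{352}{5} + \left(\left(\left(\left(-1 - 3\right) + \left(20 + \frac{10}{-2}\right)\right) - 3\right) \left(-5 + 6\right) + 2\right) 7 = - \frac{352}{5} + \left(\left(\left(\left(-1 - 3\right) + \left(20 + 10 \left(- \frac{1}{2}\right)\right)\right) - 3\right) 1 + 2\right) 7 = - \frac{352}{5} + \left(\left(\left(-4 + \left(20 - 5\right)\right) - 3\right) 1 + 2\right) 7 = - \frac{352}{5} + \left(\left(\left(-4 + 15\right) - 3\right) 1 + 2\right) 7 = - \frac{352}{5} + \left(\left(11 - 3\right) 1 + 2\right) 7 = - \frac{352}{5} + \left(8 \cdot 1 + 2\right) 7 = - \frac{352}{5} + \left(8 + 2\right) 7 = - \frac{352}{5} + 10 \cdot 7 = - \frac{352}{5} + 70 = - \frac{2}{5}$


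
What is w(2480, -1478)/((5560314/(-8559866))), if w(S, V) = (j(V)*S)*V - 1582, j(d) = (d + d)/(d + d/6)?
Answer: 26900206766326/2780157 ≈ 9.6758e+6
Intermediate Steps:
j(d) = 12/7 (j(d) = (2*d)/(d + d*(⅙)) = (2*d)/(d + d/6) = (2*d)/((7*d/6)) = (2*d)*(6/(7*d)) = 12/7)
w(S, V) = -1582 + 12*S*V/7 (w(S, V) = (12*S/7)*V - 1582 = 12*S*V/7 - 1582 = -1582 + 12*S*V/7)
w(2480, -1478)/((5560314/(-8559866))) = (-1582 + (12/7)*2480*(-1478))/((5560314/(-8559866))) = (-1582 - 43985280/7)/((5560314*(-1/8559866))) = -43996354/(7*(-2780157/4279933)) = -43996354/7*(-4279933/2780157) = 26900206766326/2780157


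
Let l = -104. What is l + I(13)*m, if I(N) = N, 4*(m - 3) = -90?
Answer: -715/2 ≈ -357.50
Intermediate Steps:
m = -39/2 (m = 3 + (¼)*(-90) = 3 - 45/2 = -39/2 ≈ -19.500)
l + I(13)*m = -104 + 13*(-39/2) = -104 - 507/2 = -715/2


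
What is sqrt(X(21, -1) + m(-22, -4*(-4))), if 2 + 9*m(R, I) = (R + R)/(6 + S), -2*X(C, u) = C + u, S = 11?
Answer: 2*I*sqrt(6834)/51 ≈ 3.2419*I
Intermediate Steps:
X(C, u) = -C/2 - u/2 (X(C, u) = -(C + u)/2 = -C/2 - u/2)
m(R, I) = -2/9 + 2*R/153 (m(R, I) = -2/9 + ((R + R)/(6 + 11))/9 = -2/9 + ((2*R)/17)/9 = -2/9 + ((2*R)*(1/17))/9 = -2/9 + (2*R/17)/9 = -2/9 + 2*R/153)
sqrt(X(21, -1) + m(-22, -4*(-4))) = sqrt((-1/2*21 - 1/2*(-1)) + (-2/9 + (2/153)*(-22))) = sqrt((-21/2 + 1/2) + (-2/9 - 44/153)) = sqrt(-10 - 26/51) = sqrt(-536/51) = 2*I*sqrt(6834)/51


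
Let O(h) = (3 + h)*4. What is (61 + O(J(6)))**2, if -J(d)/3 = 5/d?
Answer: 3969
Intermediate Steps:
J(d) = -15/d
O(h) = 12 + 4*h
(61 + O(J(6)))**2 = (61 + (12 + 4*(-15/6)))**2 = (61 + (12 + 4*(-15*1/6)))**2 = (61 + (12 + 4*(-5/2)))**2 = (61 + (12 - 10))**2 = (61 + 2)**2 = 63**2 = 3969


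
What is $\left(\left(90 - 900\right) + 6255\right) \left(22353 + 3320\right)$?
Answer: $139789485$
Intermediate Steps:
$\left(\left(90 - 900\right) + 6255\right) \left(22353 + 3320\right) = \left(\left(90 - 900\right) + 6255\right) 25673 = \left(-810 + 6255\right) 25673 = 5445 \cdot 25673 = 139789485$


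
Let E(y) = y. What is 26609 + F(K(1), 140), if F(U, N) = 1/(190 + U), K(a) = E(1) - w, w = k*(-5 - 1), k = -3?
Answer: 4603358/173 ≈ 26609.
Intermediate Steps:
w = 18 (w = -3*(-5 - 1) = -3*(-6) = 18)
K(a) = -17 (K(a) = 1 - 1*18 = 1 - 18 = -17)
26609 + F(K(1), 140) = 26609 + 1/(190 - 17) = 26609 + 1/173 = 4603358/173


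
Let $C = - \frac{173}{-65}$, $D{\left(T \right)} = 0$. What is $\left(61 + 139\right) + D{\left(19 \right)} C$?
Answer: $200$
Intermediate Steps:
$C = \frac{173}{65}$ ($C = \left(-173\right) \left(- \frac{1}{65}\right) = \frac{173}{65} \approx 2.6615$)
$\left(61 + 139\right) + D{\left(19 \right)} C = \left(61 + 139\right) + 0 \cdot \frac{173}{65} = 200 + 0 = 200$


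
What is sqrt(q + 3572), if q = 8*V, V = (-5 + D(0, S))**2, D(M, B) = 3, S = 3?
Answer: 2*sqrt(901) ≈ 60.033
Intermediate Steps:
V = 4 (V = (-5 + 3)**2 = (-2)**2 = 4)
q = 32 (q = 8*4 = 32)
sqrt(q + 3572) = sqrt(32 + 3572) = sqrt(3604) = 2*sqrt(901)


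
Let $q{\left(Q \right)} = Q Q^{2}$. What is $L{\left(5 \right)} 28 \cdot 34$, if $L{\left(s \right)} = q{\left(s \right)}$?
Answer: $119000$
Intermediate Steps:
$q{\left(Q \right)} = Q^{3}$
$L{\left(s \right)} = s^{3}$
$L{\left(5 \right)} 28 \cdot 34 = 5^{3} \cdot 28 \cdot 34 = 125 \cdot 28 \cdot 34 = 3500 \cdot 34 = 119000$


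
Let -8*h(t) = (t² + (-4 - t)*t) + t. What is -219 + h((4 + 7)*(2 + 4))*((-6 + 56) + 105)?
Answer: 14469/4 ≈ 3617.3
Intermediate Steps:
h(t) = -t/8 - t²/8 - t*(-4 - t)/8 (h(t) = -((t² + (-4 - t)*t) + t)/8 = -((t² + t*(-4 - t)) + t)/8 = -(t + t² + t*(-4 - t))/8 = -t/8 - t²/8 - t*(-4 - t)/8)
-219 + h((4 + 7)*(2 + 4))*((-6 + 56) + 105) = -219 + (3*((4 + 7)*(2 + 4))/8)*((-6 + 56) + 105) = -219 + (3*(11*6)/8)*(50 + 105) = -219 + ((3/8)*66)*155 = -219 + (99/4)*155 = -219 + 15345/4 = 14469/4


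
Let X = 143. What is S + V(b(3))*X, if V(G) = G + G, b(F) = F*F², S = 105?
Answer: 7827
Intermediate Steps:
b(F) = F³
V(G) = 2*G
S + V(b(3))*X = 105 + (2*3³)*143 = 105 + (2*27)*143 = 105 + 54*143 = 105 + 7722 = 7827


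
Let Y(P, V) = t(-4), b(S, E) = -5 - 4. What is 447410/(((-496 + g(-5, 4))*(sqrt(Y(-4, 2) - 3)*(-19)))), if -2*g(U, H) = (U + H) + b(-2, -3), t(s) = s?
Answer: -447410*I*sqrt(7)/65303 ≈ -18.127*I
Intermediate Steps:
b(S, E) = -9
Y(P, V) = -4
g(U, H) = 9/2 - H/2 - U/2 (g(U, H) = -((U + H) - 9)/2 = -((H + U) - 9)/2 = -(-9 + H + U)/2 = 9/2 - H/2 - U/2)
447410/(((-496 + g(-5, 4))*(sqrt(Y(-4, 2) - 3)*(-19)))) = 447410/(((-496 + (9/2 - 1/2*4 - 1/2*(-5)))*(sqrt(-4 - 3)*(-19)))) = 447410/(((-496 + (9/2 - 2 + 5/2))*(sqrt(-7)*(-19)))) = 447410/(((-496 + 5)*((I*sqrt(7))*(-19)))) = 447410/((-(-9329)*I*sqrt(7))) = 447410/((9329*I*sqrt(7))) = 447410*(-I*sqrt(7)/65303) = -447410*I*sqrt(7)/65303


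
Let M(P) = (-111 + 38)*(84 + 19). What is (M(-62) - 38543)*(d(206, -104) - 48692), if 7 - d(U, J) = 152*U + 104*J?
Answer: 3186615222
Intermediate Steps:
d(U, J) = 7 - 152*U - 104*J (d(U, J) = 7 - (152*U + 104*J) = 7 - (104*J + 152*U) = 7 + (-152*U - 104*J) = 7 - 152*U - 104*J)
M(P) = -7519 (M(P) = -73*103 = -7519)
(M(-62) - 38543)*(d(206, -104) - 48692) = (-7519 - 38543)*((7 - 152*206 - 104*(-104)) - 48692) = -46062*((7 - 31312 + 10816) - 48692) = -46062*(-20489 - 48692) = -46062*(-69181) = 3186615222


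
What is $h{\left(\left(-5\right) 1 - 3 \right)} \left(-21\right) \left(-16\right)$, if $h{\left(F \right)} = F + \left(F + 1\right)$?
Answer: $-5040$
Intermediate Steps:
$h{\left(F \right)} = 1 + 2 F$ ($h{\left(F \right)} = F + \left(1 + F\right) = 1 + 2 F$)
$h{\left(\left(-5\right) 1 - 3 \right)} \left(-21\right) \left(-16\right) = \left(1 + 2 \left(\left(-5\right) 1 - 3\right)\right) \left(-21\right) \left(-16\right) = \left(1 + 2 \left(-5 - 3\right)\right) \left(-21\right) \left(-16\right) = \left(1 + 2 \left(-8\right)\right) \left(-21\right) \left(-16\right) = \left(1 - 16\right) \left(-21\right) \left(-16\right) = \left(-15\right) \left(-21\right) \left(-16\right) = 315 \left(-16\right) = -5040$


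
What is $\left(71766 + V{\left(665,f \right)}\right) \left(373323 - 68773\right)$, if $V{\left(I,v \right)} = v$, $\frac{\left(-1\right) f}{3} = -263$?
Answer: $22096625250$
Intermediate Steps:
$f = 789$ ($f = \left(-3\right) \left(-263\right) = 789$)
$\left(71766 + V{\left(665,f \right)}\right) \left(373323 - 68773\right) = \left(71766 + 789\right) \left(373323 - 68773\right) = 72555 \cdot 304550 = 22096625250$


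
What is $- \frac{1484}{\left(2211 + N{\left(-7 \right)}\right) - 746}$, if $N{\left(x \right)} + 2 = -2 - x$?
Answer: $- \frac{371}{367} \approx -1.0109$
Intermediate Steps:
$N{\left(x \right)} = -4 - x$ ($N{\left(x \right)} = -2 - \left(2 + x\right) = -4 - x$)
$- \frac{1484}{\left(2211 + N{\left(-7 \right)}\right) - 746} = - \frac{1484}{\left(2211 - -3\right) - 746} = - \frac{1484}{\left(2211 + \left(-4 + 7\right)\right) - 746} = - \frac{1484}{\left(2211 + 3\right) - 746} = - \frac{1484}{2214 - 746} = - \frac{1484}{1468} = \left(-1484\right) \frac{1}{1468} = - \frac{371}{367}$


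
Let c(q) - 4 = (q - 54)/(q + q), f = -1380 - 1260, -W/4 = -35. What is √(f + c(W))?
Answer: I*√12914895/70 ≈ 51.339*I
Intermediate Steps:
W = 140 (W = -4*(-35) = 140)
f = -2640
c(q) = 4 + (-54 + q)/(2*q) (c(q) = 4 + (q - 54)/(q + q) = 4 + (-54 + q)/((2*q)) = 4 + (-54 + q)*(1/(2*q)) = 4 + (-54 + q)/(2*q))
√(f + c(W)) = √(-2640 + (9/2 - 27/140)) = √(-2640 + 603/140) = √(-368997/140) = I*√12914895/70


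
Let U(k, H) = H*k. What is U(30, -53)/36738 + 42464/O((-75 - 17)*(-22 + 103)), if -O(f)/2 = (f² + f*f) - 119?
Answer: -29562093121/680047866147 ≈ -0.043471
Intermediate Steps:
O(f) = 238 - 4*f² (O(f) = -2*((f² + f*f) - 119) = -2*((f² + f²) - 119) = -2*(2*f² - 119) = -2*(-119 + 2*f²) = 238 - 4*f²)
U(30, -53)/36738 + 42464/O((-75 - 17)*(-22 + 103)) = -53*30/36738 + 42464/(238 - 4*(-75 - 17)²*(-22 + 103)²) = -1590*1/36738 + 42464/(238 - 4*(-92*81)²) = -265/6123 + 42464/(238 - 4*(-7452)²) = -265/6123 + 42464/(238 - 4*55532304) = -265/6123 + 42464/(238 - 222129216) = -265/6123 + 42464/(-222128978) = -265/6123 + 42464*(-1/222128978) = -265/6123 - 21232/111064489 = -29562093121/680047866147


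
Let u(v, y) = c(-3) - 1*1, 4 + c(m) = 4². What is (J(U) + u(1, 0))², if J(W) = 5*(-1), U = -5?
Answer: 36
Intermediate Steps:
c(m) = 12 (c(m) = -4 + 4² = -4 + 16 = 12)
J(W) = -5
u(v, y) = 11 (u(v, y) = 12 - 1*1 = 12 - 1 = 11)
(J(U) + u(1, 0))² = (-5 + 11)² = 6² = 36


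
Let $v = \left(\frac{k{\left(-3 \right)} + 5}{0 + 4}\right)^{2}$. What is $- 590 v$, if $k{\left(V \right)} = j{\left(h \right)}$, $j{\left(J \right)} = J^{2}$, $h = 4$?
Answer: $- \frac{130095}{8} \approx -16262.0$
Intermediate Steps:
$k{\left(V \right)} = 16$ ($k{\left(V \right)} = 4^{2} = 16$)
$v = \frac{441}{16}$ ($v = \left(\frac{16 + 5}{0 + 4}\right)^{2} = \left(\frac{21}{4}\right)^{2} = \frac{441}{16} \approx 27.563$)
$- 590 v = \left(-590\right) \frac{441}{16} = - \frac{130095}{8}$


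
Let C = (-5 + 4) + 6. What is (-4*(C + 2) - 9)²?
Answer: 1369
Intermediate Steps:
C = 5 (C = -1 + 6 = 5)
(-4*(C + 2) - 9)² = (-4*(5 + 2) - 9)² = (-4*7 - 9)² = (-28 - 9)² = (-37)² = 1369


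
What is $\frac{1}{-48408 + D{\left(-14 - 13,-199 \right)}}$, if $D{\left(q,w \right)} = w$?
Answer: $- \frac{1}{48607} \approx -2.0573 \cdot 10^{-5}$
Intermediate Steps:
$\frac{1}{-48408 + D{\left(-14 - 13,-199 \right)}} = \frac{1}{-48408 - 199} = \frac{1}{-48607} = - \frac{1}{48607}$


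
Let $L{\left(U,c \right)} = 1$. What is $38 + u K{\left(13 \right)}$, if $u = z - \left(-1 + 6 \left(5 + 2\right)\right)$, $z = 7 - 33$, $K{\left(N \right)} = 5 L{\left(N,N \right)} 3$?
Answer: $-967$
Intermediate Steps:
$K{\left(N \right)} = 15$ ($K{\left(N \right)} = 5 \cdot 1 \cdot 3 = 5 \cdot 3 = 15$)
$z = -26$
$u = -67$ ($u = -26 - \left(-1 + 6 \left(5 + 2\right)\right) = -26 - \left(-1 + 6 \cdot 7\right) = -26 - \left(-1 + 42\right) = -26 - 41 = -67$)
$38 + u K{\left(13 \right)} = 38 - 1005 = -967$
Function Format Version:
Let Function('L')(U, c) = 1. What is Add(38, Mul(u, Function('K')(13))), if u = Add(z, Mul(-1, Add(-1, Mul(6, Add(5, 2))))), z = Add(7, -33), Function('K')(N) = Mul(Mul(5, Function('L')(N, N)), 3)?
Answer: -967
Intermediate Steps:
Function('K')(N) = 15 (Function('K')(N) = Mul(Mul(5, 1), 3) = Mul(5, 3) = 15)
z = -26
u = -67 (u = Add(-26, Mul(-1, Add(-1, Mul(6, Add(5, 2))))) = Add(-26, Mul(-1, Add(-1, Mul(6, 7)))) = Add(-26, Mul(-1, Add(-1, 42))) = Add(-26, Mul(-1, 41)) = Add(-26, -41) = -67)
Add(38, Mul(u, Function('K')(13))) = Add(38, Mul(-67, 15)) = Add(38, -1005) = -967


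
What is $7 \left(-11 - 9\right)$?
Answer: $-140$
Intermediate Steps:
$7 \left(-11 - 9\right) = 7 \left(-20\right) = -140$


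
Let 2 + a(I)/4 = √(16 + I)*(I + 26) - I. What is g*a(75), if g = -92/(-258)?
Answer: -14168/129 + 18584*√91/129 ≈ 1264.4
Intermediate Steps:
a(I) = -8 - 4*I + 4*√(16 + I)*(26 + I) (a(I) = -8 + 4*(√(16 + I)*(I + 26) - I) = -8 + 4*(√(16 + I)*(26 + I) - I) = -8 + 4*(-I + √(16 + I)*(26 + I)) = -8 + (-4*I + 4*√(16 + I)*(26 + I)) = -8 - 4*I + 4*√(16 + I)*(26 + I))
g = 46/129 (g = -92*(-1/258) = 46/129 ≈ 0.35659)
g*a(75) = 46*(-8 - 4*75 + 104*√(16 + 75) + 4*75*√(16 + 75))/129 = 46*(-8 - 300 + 104*√91 + 4*75*√91)/129 = 46*(-8 - 300 + 104*√91 + 300*√91)/129 = 46*(-308 + 404*√91)/129 = -14168/129 + 18584*√91/129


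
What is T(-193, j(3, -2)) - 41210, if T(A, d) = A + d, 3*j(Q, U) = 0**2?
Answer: -41403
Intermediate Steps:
j(Q, U) = 0 (j(Q, U) = (1/3)*0**2 = (1/3)*0 = 0)
T(-193, j(3, -2)) - 41210 = (-193 + 0) - 41210 = -193 - 41210 = -41403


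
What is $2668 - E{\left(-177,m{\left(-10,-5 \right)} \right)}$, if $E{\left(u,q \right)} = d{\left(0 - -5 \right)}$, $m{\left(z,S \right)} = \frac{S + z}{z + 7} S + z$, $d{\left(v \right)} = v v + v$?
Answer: $2638$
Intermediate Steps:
$d{\left(v \right)} = v + v^{2}$ ($d{\left(v \right)} = v^{2} + v = v + v^{2}$)
$m{\left(z,S \right)} = z + \frac{S \left(S + z\right)}{7 + z}$ ($m{\left(z,S \right)} = \frac{S + z}{7 + z} S + z = \frac{S \left(S + z\right)}{7 + z} + z = z + \frac{S \left(S + z\right)}{7 + z}$)
$E{\left(u,q \right)} = 30$ ($E{\left(u,q \right)} = \left(0 - -5\right) \left(1 + \left(0 - -5\right)\right) = \left(0 + 5\right) \left(1 + \left(0 + 5\right)\right) = 5 \left(1 + 5\right) = 5 \cdot 6 = 30$)
$2668 - E{\left(-177,m{\left(-10,-5 \right)} \right)} = 2668 - 30 = 2638$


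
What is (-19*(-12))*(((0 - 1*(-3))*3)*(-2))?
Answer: -4104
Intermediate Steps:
(-19*(-12))*(((0 - 1*(-3))*3)*(-2)) = 228*(((0 + 3)*3)*(-2)) = 228*((3*3)*(-2)) = 228*(9*(-2)) = 228*(-18) = -4104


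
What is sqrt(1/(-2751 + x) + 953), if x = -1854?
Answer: 2*sqrt(5052334305)/4605 ≈ 30.871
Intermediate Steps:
sqrt(1/(-2751 + x) + 953) = sqrt(1/(-2751 - 1854) + 953) = sqrt(1/(-4605) + 953) = sqrt(-1/4605 + 953) = sqrt(4388564/4605) = 2*sqrt(5052334305)/4605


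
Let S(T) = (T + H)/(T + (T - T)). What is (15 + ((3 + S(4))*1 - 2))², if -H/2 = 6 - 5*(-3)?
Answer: 169/4 ≈ 42.250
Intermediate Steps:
H = -42 (H = -2*(6 - 5*(-3)) = -2*(6 + 15) = -2*21 = -42)
S(T) = (-42 + T)/T (S(T) = (T - 42)/(T + (T - T)) = (-42 + T)/(T + 0) = (-42 + T)/T)
(15 + ((3 + S(4))*1 - 2))² = (15 + ((3 + (-42 + 4)/4)*1 - 2))² = (15 + ((3 + (¼)*(-38))*1 - 2))² = (15 + ((3 - 19/2)*1 - 2))² = (15 + (-13/2*1 - 2))² = (15 + (-13/2 - 2))² = (15 - 17/2)² = (13/2)² = 169/4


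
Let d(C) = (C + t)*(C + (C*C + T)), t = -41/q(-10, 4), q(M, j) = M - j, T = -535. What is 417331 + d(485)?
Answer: 1612323059/14 ≈ 1.1517e+8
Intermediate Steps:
t = 41/14 (t = -41/(-10 - 1*4) = -41/(-10 - 4) = -41/(-14) = -41*(-1/14) = 41/14 ≈ 2.9286)
d(C) = (41/14 + C)*(-535 + C + C**2) (d(C) = (C + 41/14)*(C + (C*C - 535)) = (41/14 + C)*(C + (C**2 - 535)) = (41/14 + C)*(C + (-535 + C**2)) = (41/14 + C)*(-535 + C + C**2))
417331 + d(485) = 417331 + (-21935/14 + 485**3 - 7449/14*485 + (55/14)*485**2) = 417331 + (-21935/14 + 114084125 - 3612765/14 + (55/14)*235225) = 417331 + (-21935/14 + 114084125 - 3612765/14 + 12937375/14) = 417331 + 1606480425/14 = 1612323059/14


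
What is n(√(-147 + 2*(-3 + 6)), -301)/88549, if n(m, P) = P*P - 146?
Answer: 90455/88549 ≈ 1.0215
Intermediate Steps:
n(m, P) = -146 + P² (n(m, P) = P² - 146 = -146 + P²)
n(√(-147 + 2*(-3 + 6)), -301)/88549 = (-146 + (-301)²)/88549 = (-146 + 90601)*(1/88549) = 90455*(1/88549) = 90455/88549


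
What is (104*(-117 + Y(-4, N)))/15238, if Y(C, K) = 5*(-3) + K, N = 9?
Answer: -6396/7619 ≈ -0.83948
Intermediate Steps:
Y(C, K) = -15 + K
(104*(-117 + Y(-4, N)))/15238 = (104*(-117 + (-15 + 9)))/15238 = (104*(-117 - 6))*(1/15238) = (104*(-123))*(1/15238) = -12792*1/15238 = -6396/7619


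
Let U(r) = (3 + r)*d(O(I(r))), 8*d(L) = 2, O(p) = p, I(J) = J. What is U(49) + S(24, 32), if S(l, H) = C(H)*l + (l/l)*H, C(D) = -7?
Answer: -123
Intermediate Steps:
d(L) = ¼ (d(L) = (⅛)*2 = ¼)
S(l, H) = H - 7*l (S(l, H) = -7*l + (l/l)*H = -7*l + 1*H = -7*l + H = H - 7*l)
U(r) = ¾ + r/4 (U(r) = (3 + r)*(¼) = ¾ + r/4)
U(49) + S(24, 32) = (¾ + (¼)*49) + (32 - 7*24) = (¾ + 49/4) + (32 - 168) = 13 - 136 = -123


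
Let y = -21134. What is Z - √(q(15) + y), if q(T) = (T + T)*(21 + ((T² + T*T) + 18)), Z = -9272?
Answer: -9272 - 8*I*√101 ≈ -9272.0 - 80.399*I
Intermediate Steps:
q(T) = 2*T*(39 + 2*T²) (q(T) = (2*T)*(21 + ((T² + T²) + 18)) = (2*T)*(21 + (2*T² + 18)) = (2*T)*(21 + (18 + 2*T²)) = (2*T)*(39 + 2*T²) = 2*T*(39 + 2*T²))
Z - √(q(15) + y) = -9272 - √((4*15³ + 78*15) - 21134) = -9272 - √((4*3375 + 1170) - 21134) = -9272 - √((13500 + 1170) - 21134) = -9272 - √(14670 - 21134) = -9272 - √(-6464) = -9272 - 8*I*√101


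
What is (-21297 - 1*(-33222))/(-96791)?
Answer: -11925/96791 ≈ -0.12320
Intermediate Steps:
(-21297 - 1*(-33222))/(-96791) = (-21297 + 33222)*(-1/96791) = 11925*(-1/96791) = -11925/96791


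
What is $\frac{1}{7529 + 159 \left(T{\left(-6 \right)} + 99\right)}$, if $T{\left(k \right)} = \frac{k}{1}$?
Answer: $\frac{1}{22316} \approx 4.4811 \cdot 10^{-5}$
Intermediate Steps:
$T{\left(k \right)} = k$ ($T{\left(k \right)} = k 1 = k$)
$\frac{1}{7529 + 159 \left(T{\left(-6 \right)} + 99\right)} = \frac{1}{7529 + 159 \left(-6 + 99\right)} = \frac{1}{7529 + 159 \cdot 93} = \frac{1}{7529 + 14787} = \frac{1}{22316}$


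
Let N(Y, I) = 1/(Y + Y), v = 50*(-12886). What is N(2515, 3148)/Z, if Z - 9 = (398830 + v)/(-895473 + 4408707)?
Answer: 1756617/78904694540 ≈ 2.2263e-5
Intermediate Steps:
v = -644300
Z = 15686818/1756617 (Z = 9 + (398830 - 644300)/(-895473 + 4408707) = 9 - 245470/3513234 = 9 - 245470*1/3513234 = 9 - 122735/1756617 = 15686818/1756617 ≈ 8.9301)
N(Y, I) = 1/(2*Y)
N(2515, 3148)/Z = ((½)/2515)/(15686818/1756617) = ((½)*(1/2515))*(1756617/15686818) = (1/5030)*(1756617/15686818) = 1756617/78904694540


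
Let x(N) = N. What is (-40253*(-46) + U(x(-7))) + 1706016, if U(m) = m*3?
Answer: 3557633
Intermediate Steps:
U(m) = 3*m
(-40253*(-46) + U(x(-7))) + 1706016 = (-40253*(-46) + 3*(-7)) + 1706016 = (1851638 - 21) + 1706016 = 1851617 + 1706016 = 3557633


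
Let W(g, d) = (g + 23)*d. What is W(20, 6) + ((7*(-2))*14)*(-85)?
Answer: 16918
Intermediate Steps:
W(g, d) = d*(23 + g) (W(g, d) = (23 + g)*d = d*(23 + g))
W(20, 6) + ((7*(-2))*14)*(-85) = 6*(23 + 20) + ((7*(-2))*14)*(-85) = 6*43 - 14*14*(-85) = 258 - 196*(-85) = 258 + 16660 = 16918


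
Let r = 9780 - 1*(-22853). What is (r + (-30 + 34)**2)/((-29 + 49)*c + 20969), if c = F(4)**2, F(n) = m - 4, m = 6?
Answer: 32649/21049 ≈ 1.5511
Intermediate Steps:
F(n) = 2 (F(n) = 6 - 4 = 2)
c = 4 (c = 2**2 = 4)
r = 32633 (r = 9780 + 22853 = 32633)
(r + (-30 + 34)**2)/((-29 + 49)*c + 20969) = (32633 + (-30 + 34)**2)/((-29 + 49)*4 + 20969) = (32633 + 4**2)/(20*4 + 20969) = (32633 + 16)/(80 + 20969) = 32649/21049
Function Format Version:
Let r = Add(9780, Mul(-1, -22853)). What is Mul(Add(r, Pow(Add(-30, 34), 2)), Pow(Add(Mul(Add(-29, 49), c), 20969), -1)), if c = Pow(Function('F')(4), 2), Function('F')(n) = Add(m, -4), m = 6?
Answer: Rational(32649, 21049) ≈ 1.5511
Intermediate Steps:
Function('F')(n) = 2 (Function('F')(n) = Add(6, -4) = 2)
c = 4 (c = Pow(2, 2) = 4)
r = 32633 (r = Add(9780, 22853) = 32633)
Mul(Add(r, Pow(Add(-30, 34), 2)), Pow(Add(Mul(Add(-29, 49), c), 20969), -1)) = Mul(Add(32633, Pow(Add(-30, 34), 2)), Pow(Add(Mul(Add(-29, 49), 4), 20969), -1)) = Mul(Add(32633, Pow(4, 2)), Pow(Add(Mul(20, 4), 20969), -1)) = Mul(Add(32633, 16), Pow(Add(80, 20969), -1)) = Mul(32649, Pow(21049, -1)) = Mul(32649, Rational(1, 21049)) = Rational(32649, 21049)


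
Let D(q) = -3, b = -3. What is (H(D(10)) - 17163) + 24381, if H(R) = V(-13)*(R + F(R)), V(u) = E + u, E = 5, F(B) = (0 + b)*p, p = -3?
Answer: 7170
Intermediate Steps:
F(B) = 9 (F(B) = (0 - 3)*(-3) = -3*(-3) = 9)
V(u) = 5 + u
H(R) = -72 - 8*R (H(R) = (5 - 13)*(R + 9) = -8*(9 + R) = -72 - 8*R)
(H(D(10)) - 17163) + 24381 = ((-72 - 8*(-3)) - 17163) + 24381 = ((-72 + 24) - 17163) + 24381 = (-48 - 17163) + 24381 = -17211 + 24381 = 7170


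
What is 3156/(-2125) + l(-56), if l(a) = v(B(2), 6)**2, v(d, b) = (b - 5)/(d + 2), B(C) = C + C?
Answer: -111491/76500 ≈ -1.4574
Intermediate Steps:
B(C) = 2*C
v(d, b) = (-5 + b)/(2 + d)
l(a) = 1/36 (l(a) = ((-5 + 6)/(2 + 2*2))**2 = (1/(2 + 4))**2 = (1/6)**2 = 1/36)
3156/(-2125) + l(-56) = 3156/(-2125) + 1/36 = 3156*(-1/2125) + 1/36 = -3156/2125 + 1/36 = -111491/76500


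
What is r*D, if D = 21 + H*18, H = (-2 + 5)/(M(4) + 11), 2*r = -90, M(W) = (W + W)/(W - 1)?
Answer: -46035/41 ≈ -1122.8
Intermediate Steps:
M(W) = 2*W/(-1 + W) (M(W) = (2*W)/(-1 + W) = 2*W/(-1 + W))
r = -45 (r = (½)*(-90) = -45)
H = 9/41 (H = (-2 + 5)/(2*4/(-1 + 4) + 11) = 3/(2*4/3 + 11) = 3/(2*4*(⅓) + 11) = 3/(8/3 + 11) = 3/(41/3) = 3*(3/41) = 9/41 ≈ 0.21951)
D = 1023/41 (D = 21 + (9/41)*18 = 21 + 162/41 = 1023/41 ≈ 24.951)
r*D = -45*1023/41 = -46035/41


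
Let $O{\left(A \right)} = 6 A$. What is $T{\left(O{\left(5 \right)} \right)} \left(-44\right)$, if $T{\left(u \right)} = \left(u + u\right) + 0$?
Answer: $-2640$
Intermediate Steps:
$T{\left(u \right)} = 2 u$ ($T{\left(u \right)} = 2 u + 0 = 2 u$)
$T{\left(O{\left(5 \right)} \right)} \left(-44\right) = 2 \cdot 6 \cdot 5 \left(-44\right) = 2 \cdot 30 \left(-44\right) = 60 \left(-44\right) = -2640$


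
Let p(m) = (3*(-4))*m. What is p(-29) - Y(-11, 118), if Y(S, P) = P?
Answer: 230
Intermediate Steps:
p(m) = -12*m
p(-29) - Y(-11, 118) = -12*(-29) - 1*118 = 348 - 118 = 230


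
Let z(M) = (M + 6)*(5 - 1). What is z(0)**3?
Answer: 13824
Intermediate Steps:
z(M) = 24 + 4*M (z(M) = (6 + M)*4 = 24 + 4*M)
z(0)**3 = (24 + 4*0)**3 = (24 + 0)**3 = 24**3 = 13824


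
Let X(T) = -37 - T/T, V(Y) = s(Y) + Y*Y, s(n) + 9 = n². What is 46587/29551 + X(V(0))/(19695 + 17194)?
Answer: 1717424905/1090106839 ≈ 1.5755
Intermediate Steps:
s(n) = -9 + n²
V(Y) = -9 + 2*Y² (V(Y) = (-9 + Y²) + Y*Y = (-9 + Y²) + Y² = -9 + 2*Y²)
X(T) = -38 (X(T) = -37 - 1*1 = -37 - 1 = -38)
46587/29551 + X(V(0))/(19695 + 17194) = 46587/29551 - 38/(19695 + 17194) = 46587*(1/29551) - 38/36889 = 46587/29551 - 38*1/36889 = 46587/29551 - 38/36889 = 1717424905/1090106839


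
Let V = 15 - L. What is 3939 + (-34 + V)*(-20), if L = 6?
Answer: 4439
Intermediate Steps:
V = 9 (V = 15 - 1*6 = 15 - 6 = 9)
3939 + (-34 + V)*(-20) = 3939 + (-34 + 9)*(-20) = 3939 - 25*(-20) = 3939 + 500 = 4439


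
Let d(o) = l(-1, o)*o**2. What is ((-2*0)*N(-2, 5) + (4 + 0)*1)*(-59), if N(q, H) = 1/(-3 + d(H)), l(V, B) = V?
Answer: -236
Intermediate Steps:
d(o) = -o**2
N(q, H) = 1/(-3 - H**2)
((-2*0)*N(-2, 5) + (4 + 0)*1)*(-59) = ((-2*0)/(-3 - 1*5**2) + (4 + 0)*1)*(-59) = (0/(-3 - 1*25) + 4*1)*(-59) = (0/(-3 - 25) + 4)*(-59) = (0/(-28) + 4)*(-59) = (0*(-1/28) + 4)*(-59) = (0 + 4)*(-59) = 4*(-59) = -236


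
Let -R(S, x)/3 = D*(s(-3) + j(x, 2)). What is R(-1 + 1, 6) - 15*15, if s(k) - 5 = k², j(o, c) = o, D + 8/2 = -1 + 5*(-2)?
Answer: 675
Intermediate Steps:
D = -15 (D = -4 + (-1 + 5*(-2)) = -4 + (-1 - 10) = -4 - 11 = -15)
s(k) = 5 + k²
R(S, x) = 630 + 45*x (R(S, x) = -(-45)*((5 + (-3)²) + x) = -(-45)*((5 + 9) + x) = -(-45)*(14 + x) = -3*(-210 - 15*x) = 630 + 45*x)
R(-1 + 1, 6) - 15*15 = (630 + 45*6) - 15*15 = (630 + 270) - 225 = 900 - 225 = 675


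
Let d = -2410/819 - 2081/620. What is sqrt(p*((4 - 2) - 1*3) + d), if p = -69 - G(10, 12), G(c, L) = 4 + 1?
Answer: sqrt(484890138005)/84630 ≈ 8.2281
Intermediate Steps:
G(c, L) = 5
p = -74 (p = -69 - 1*5 = -69 - 5 = -74)
d = -3198539/507780 (d = -2410*1/819 - 2081*1/620 = -2410/819 - 2081/620 = -3198539/507780 ≈ -6.2991)
sqrt(p*((4 - 2) - 1*3) + d) = sqrt(-74*((4 - 2) - 1*3) - 3198539/507780) = sqrt(-74*(2 - 3) - 3198539/507780) = sqrt(-74*(-1) - 3198539/507780) = sqrt(74 - 3198539/507780) = sqrt(34377181/507780) = sqrt(484890138005)/84630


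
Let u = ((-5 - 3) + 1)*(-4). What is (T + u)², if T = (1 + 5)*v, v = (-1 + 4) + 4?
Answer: 4900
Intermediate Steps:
v = 7 (v = 3 + 4 = 7)
u = 28 (u = (-8 + 1)*(-4) = -7*(-4) = 28)
T = 42 (T = (1 + 5)*7 = 6*7 = 42)
(T + u)² = (42 + 28)² = 70² = 4900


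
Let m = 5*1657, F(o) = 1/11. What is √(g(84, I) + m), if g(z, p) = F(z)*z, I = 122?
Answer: √1003409/11 ≈ 91.064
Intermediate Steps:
F(o) = 1/11
g(z, p) = z/11
m = 8285
√(g(84, I) + m) = √((1/11)*84 + 8285) = √(84/11 + 8285) = √(91219/11) = √1003409/11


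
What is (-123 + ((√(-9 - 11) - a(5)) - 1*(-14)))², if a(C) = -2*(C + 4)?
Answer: 8261 - 364*I*√5 ≈ 8261.0 - 813.93*I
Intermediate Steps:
a(C) = -8 - 2*C (a(C) = -2*(4 + C) = -8 - 2*C)
(-123 + ((√(-9 - 11) - a(5)) - 1*(-14)))² = (-123 + ((√(-9 - 11) - (-8 - 2*5)) - 1*(-14)))² = (-123 + ((√(-20) - (-8 - 10)) + 14))² = (-123 + ((2*I*√5 - 1*(-18)) + 14))² = (-123 + ((2*I*√5 + 18) + 14))² = (-123 + ((18 + 2*I*√5) + 14))² = (-123 + (32 + 2*I*√5))² = (-91 + 2*I*√5)²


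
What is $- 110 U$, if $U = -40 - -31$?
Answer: $990$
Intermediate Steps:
$U = -9$ ($U = -40 + 31 = -9$)
$- 110 U = \left(-110\right) \left(-9\right) = 990$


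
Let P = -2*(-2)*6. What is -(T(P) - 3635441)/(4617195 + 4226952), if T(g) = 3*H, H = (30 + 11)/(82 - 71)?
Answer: 39989728/97285617 ≈ 0.41106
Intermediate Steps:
H = 41/11 ≈ 3.7273
P = 24 (P = 4*6 = 24)
T(g) = 123/11 (T(g) = 3*(41/11) = 123/11)
-(T(P) - 3635441)/(4617195 + 4226952) = -(123/11 - 3635441)/(4617195 + 4226952) = -(-39989728)/(11*8844147) = -1*(-39989728/97285617) = 39989728/97285617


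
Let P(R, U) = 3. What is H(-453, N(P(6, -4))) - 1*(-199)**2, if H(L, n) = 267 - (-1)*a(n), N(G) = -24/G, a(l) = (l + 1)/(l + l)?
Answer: -629337/16 ≈ -39334.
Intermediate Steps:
a(l) = (1 + l)/(2*l) (a(l) = (1 + l)/((2*l)) = (1 + l)*(1/(2*l)) = (1 + l)/(2*l))
H(L, n) = 267 + (1 + n)/(2*n) (H(L, n) = 267 - (-1)*(1 + n)/(2*n) = 267 + (1 + n)/(2*n))
H(-453, N(P(6, -4))) - 1*(-199)**2 = (1 + 535*(-24/3))/(2*((-24/3))) - 1*(-199)**2 = (1 + 535*(-24*1/3))/(2*((-24*1/3))) - 1*39601 = (1/2)*(1 + 535*(-8))/(-8) - 39601 = (1/2)*(-1/8)*(1 - 4280) - 39601 = (1/2)*(-1/8)*(-4279) - 39601 = 4279/16 - 39601 = -629337/16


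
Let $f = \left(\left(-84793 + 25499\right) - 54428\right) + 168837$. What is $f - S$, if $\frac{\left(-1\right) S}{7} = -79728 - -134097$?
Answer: $435698$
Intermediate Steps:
$S = -380583$ ($S = - 7 \left(-79728 - -134097\right) = - 7 \left(-79728 + 134097\right) = \left(-7\right) 54369 = -380583$)
$f = 55115$ ($f = \left(-59294 - 54428\right) + 168837 = -113722 + 168837 = 55115$)
$f - S = 55115 - -380583 = 55115 + 380583 = 435698$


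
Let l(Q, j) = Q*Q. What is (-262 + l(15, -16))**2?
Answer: 1369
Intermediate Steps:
l(Q, j) = Q**2
(-262 + l(15, -16))**2 = (-262 + 15**2)**2 = (-262 + 225)**2 = (-37)**2 = 1369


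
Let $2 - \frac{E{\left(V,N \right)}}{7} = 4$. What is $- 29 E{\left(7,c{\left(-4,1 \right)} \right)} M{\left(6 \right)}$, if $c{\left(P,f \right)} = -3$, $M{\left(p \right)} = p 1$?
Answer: $2436$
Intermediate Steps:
$M{\left(p \right)} = p$
$E{\left(V,N \right)} = -14$ ($E{\left(V,N \right)} = 14 - 28 = -14$)
$- 29 E{\left(7,c{\left(-4,1 \right)} \right)} M{\left(6 \right)} = \left(-29\right) \left(-14\right) 6 = 406 \cdot 6 = 2436$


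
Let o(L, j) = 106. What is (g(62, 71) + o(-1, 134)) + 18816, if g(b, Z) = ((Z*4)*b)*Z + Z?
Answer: 1269161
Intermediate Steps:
g(b, Z) = Z + 4*b*Z² (g(b, Z) = ((4*Z)*b)*Z + Z = (4*Z*b)*Z + Z = 4*b*Z² + Z = Z + 4*b*Z²)
(g(62, 71) + o(-1, 134)) + 18816 = (71*(1 + 4*71*62) + 106) + 18816 = (71*(1 + 17608) + 106) + 18816 = (71*17609 + 106) + 18816 = (1250239 + 106) + 18816 = 1250345 + 18816 = 1269161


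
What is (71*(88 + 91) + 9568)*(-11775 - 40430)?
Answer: -1162970785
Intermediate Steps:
(71*(88 + 91) + 9568)*(-11775 - 40430) = (71*179 + 9568)*(-52205) = (12709 + 9568)*(-52205) = 22277*(-52205) = -1162970785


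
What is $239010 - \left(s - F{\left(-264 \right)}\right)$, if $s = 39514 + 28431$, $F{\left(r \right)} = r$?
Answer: $170801$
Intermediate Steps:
$s = 67945$
$239010 - \left(s - F{\left(-264 \right)}\right) = 239010 - \left(67945 - -264\right) = 239010 - \left(67945 + 264\right) = 239010 - 68209 = 170801$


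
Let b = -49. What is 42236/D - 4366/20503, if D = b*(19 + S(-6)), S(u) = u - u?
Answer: -124289922/2726899 ≈ -45.579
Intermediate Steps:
S(u) = 0
D = -931 (D = -49*(19 + 0) = -49*19 = -931)
42236/D - 4366/20503 = 42236/(-931) - 4366/20503 = 42236*(-1/931) - 4366*1/20503 = -42236/931 - 4366/20503 = -124289922/2726899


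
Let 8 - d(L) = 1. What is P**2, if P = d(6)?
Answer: 49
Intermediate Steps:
d(L) = 7 (d(L) = 8 - 1*1 = 8 - 1 = 7)
P = 7
P**2 = 7**2 = 49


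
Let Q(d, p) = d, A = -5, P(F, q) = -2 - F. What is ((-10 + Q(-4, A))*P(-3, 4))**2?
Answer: 196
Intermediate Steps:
((-10 + Q(-4, A))*P(-3, 4))**2 = ((-10 - 4)*(-2 - 1*(-3)))**2 = (-14*(-2 + 3))**2 = (-14*1)**2 = (-14)**2 = 196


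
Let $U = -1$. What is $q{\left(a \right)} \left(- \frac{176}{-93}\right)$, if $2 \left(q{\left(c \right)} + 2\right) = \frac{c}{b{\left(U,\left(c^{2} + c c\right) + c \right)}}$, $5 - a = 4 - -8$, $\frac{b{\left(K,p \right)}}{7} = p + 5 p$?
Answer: $- \frac{96140}{25389} \approx -3.7867$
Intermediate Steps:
$b{\left(K,p \right)} = 42 p$ ($b{\left(K,p \right)} = 7 \left(p + 5 p\right) = 7 \cdot 6 p = 42 p$)
$a = -7$ ($a = 5 - \left(4 - -8\right) = 5 - \left(4 + 8\right) = 5 - 12 = -7$)
$q{\left(c \right)} = -2 + \frac{c}{2 \left(42 c + 84 c^{2}\right)}$ ($q{\left(c \right)} = -2 + \frac{c \frac{1}{42 \left(\left(c^{2} + c c\right) + c\right)}}{2} = -2 + \frac{c \frac{1}{42 \left(\left(c^{2} + c^{2}\right) + c\right)}}{2} = -2 + \frac{c \frac{1}{42 \left(2 c^{2} + c\right)}}{2} = -2 + \frac{c \frac{1}{42 \left(c + 2 c^{2}\right)}}{2} = -2 + \frac{c \frac{1}{42 c + 84 c^{2}}}{2} = -2 + \frac{c}{2 \left(42 c + 84 c^{2}\right)}$)
$q{\left(a \right)} \left(- \frac{176}{-93}\right) = \frac{-167 - -2352}{84 \left(1 + 2 \left(-7\right)\right)} \left(- \frac{176}{-93}\right) = \frac{-167 + 2352}{84 \left(1 - 14\right)} \left(\left(-176\right) \left(- \frac{1}{93}\right)\right) = \frac{1}{84} \frac{1}{-13} \cdot 2185 \cdot \frac{176}{93} = \frac{1}{84} \left(- \frac{1}{13}\right) 2185 \cdot \frac{176}{93} = \left(- \frac{2185}{1092}\right) \frac{176}{93} = - \frac{96140}{25389}$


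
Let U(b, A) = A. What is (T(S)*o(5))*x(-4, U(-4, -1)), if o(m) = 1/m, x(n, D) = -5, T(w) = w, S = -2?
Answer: 2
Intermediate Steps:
(T(S)*o(5))*x(-4, U(-4, -1)) = -2/5*(-5) = 2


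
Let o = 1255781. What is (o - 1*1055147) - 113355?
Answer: 87279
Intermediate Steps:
(o - 1*1055147) - 113355 = (1255781 - 1*1055147) - 113355 = (1255781 - 1055147) - 113355 = 200634 - 113355 = 87279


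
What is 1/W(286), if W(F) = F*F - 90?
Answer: 1/81706 ≈ 1.2239e-5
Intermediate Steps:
W(F) = -90 + F² (W(F) = F² - 90 = -90 + F²)
1/W(286) = 1/(-90 + 286²) = 1/(-90 + 81796) = 1/81706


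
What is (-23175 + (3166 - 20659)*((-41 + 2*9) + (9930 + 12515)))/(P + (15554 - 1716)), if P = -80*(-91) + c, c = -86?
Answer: -392251221/21032 ≈ -18650.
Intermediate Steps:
P = 7194 (P = -80*(-91) - 86 = 7280 - 86 = 7194)
(-23175 + (3166 - 20659)*((-41 + 2*9) + (9930 + 12515)))/(P + (15554 - 1716)) = (-23175 + (3166 - 20659)*((-41 + 2*9) + (9930 + 12515)))/(7194 + (15554 - 1716)) = (-23175 - 17493*((-41 + 18) + 22445))/(7194 + 13838) = (-23175 - 17493*(-23 + 22445))/21032 = (-23175 - 17493*22422)*(1/21032) = (-23175 - 392228046)*(1/21032) = -392251221*1/21032 = -392251221/21032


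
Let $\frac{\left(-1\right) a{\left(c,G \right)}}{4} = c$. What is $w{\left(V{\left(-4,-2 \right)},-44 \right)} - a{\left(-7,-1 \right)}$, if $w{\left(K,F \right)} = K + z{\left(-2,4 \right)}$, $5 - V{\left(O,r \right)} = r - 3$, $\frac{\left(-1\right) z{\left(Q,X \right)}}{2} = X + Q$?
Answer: $-22$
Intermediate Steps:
$z{\left(Q,X \right)} = - 2 Q - 2 X$ ($z{\left(Q,X \right)} = - 2 \left(X + Q\right) = - 2 \left(Q + X\right) = - 2 Q - 2 X$)
$a{\left(c,G \right)} = - 4 c$
$V{\left(O,r \right)} = 8 - r$ ($V{\left(O,r \right)} = 5 - \left(r - 3\right) = 5 - \left(-3 + r\right) = 8 - r$)
$w{\left(K,F \right)} = -4 + K$ ($w{\left(K,F \right)} = K - 4 = -4 + K$)
$w{\left(V{\left(-4,-2 \right)},-44 \right)} - a{\left(-7,-1 \right)} = \left(-4 + \left(8 - -2\right)\right) - \left(-4\right) \left(-7\right) = \left(-4 + \left(8 + 2\right)\right) - 28 = \left(-4 + 10\right) - 28 = 6 - 28 = -22$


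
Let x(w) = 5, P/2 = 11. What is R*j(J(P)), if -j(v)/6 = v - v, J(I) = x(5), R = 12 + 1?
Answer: 0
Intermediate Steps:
P = 22 (P = 2*11 = 22)
R = 13
J(I) = 5
j(v) = 0 (j(v) = -6*(v - v) = -6*0 = 0)
R*j(J(P)) = 13*0 = 0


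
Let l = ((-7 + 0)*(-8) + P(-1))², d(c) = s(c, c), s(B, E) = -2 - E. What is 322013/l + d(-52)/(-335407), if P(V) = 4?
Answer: 108005234291/1207465200 ≈ 89.448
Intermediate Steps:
d(c) = -2 - c
l = 3600 (l = ((-7 + 0)*(-8) + 4)² = (-7*(-8) + 4)² = (56 + 4)² = 60² = 3600)
322013/l + d(-52)/(-335407) = 322013/3600 + (-2 - 1*(-52))/(-335407) = 322013*(1/3600) + (-2 + 52)*(-1/335407) = 322013/3600 + 50*(-1/335407) = 322013/3600 - 50/335407 = 108005234291/1207465200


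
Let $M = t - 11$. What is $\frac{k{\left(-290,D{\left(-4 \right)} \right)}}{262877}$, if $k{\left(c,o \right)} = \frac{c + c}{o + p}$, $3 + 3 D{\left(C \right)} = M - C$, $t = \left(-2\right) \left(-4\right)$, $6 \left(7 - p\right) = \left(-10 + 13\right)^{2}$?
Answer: $- \frac{120}{262877} \approx -0.00045649$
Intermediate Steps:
$p = \frac{11}{2}$ ($p = 7 - \frac{\left(-10 + 13\right)^{2}}{6} = 7 - \frac{3^{2}}{6} = 7 - \frac{3}{2} = \frac{11}{2} \approx 5.5$)
$t = 8$
$M = -3$ ($M = 8 - 11 = -3$)
$D{\left(C \right)} = -2 - \frac{C}{3}$ ($D{\left(C \right)} = -1 + \frac{-3 - C}{3} = -1 - \left(1 + \frac{C}{3}\right) = -2 - \frac{C}{3}$)
$k{\left(c,o \right)} = \frac{2 c}{\frac{11}{2} + o}$ ($k{\left(c,o \right)} = \frac{c + c}{o + \frac{11}{2}} = \frac{2 c}{\frac{11}{2} + o}$)
$\frac{k{\left(-290,D{\left(-4 \right)} \right)}}{262877} = \frac{4 \left(-290\right) \frac{1}{11 + 2 \left(-2 - - \frac{4}{3}\right)}}{262877} = 4 \left(-290\right) \frac{1}{11 + 2 \left(-2 + \frac{4}{3}\right)} \frac{1}{262877} = 4 \left(-290\right) \frac{1}{11 + 2 \left(- \frac{2}{3}\right)} \frac{1}{262877} = 4 \left(-290\right) \frac{1}{11 - \frac{4}{3}} \cdot \frac{1}{262877} = 4 \left(-290\right) \frac{1}{\frac{29}{3}} \cdot \frac{1}{262877} = 4 \left(-290\right) \frac{3}{29} \cdot \frac{1}{262877} = \left(-120\right) \frac{1}{262877} = - \frac{120}{262877}$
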